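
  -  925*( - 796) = 736300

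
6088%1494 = 112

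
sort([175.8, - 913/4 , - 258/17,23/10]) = [ - 913/4,- 258/17,23/10,  175.8] 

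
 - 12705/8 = -1589 + 7/8 = -1588.12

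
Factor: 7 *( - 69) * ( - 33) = 3^2 * 7^1*11^1*23^1 = 15939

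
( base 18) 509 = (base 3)2020100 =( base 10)1629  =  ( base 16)65d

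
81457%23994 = 9475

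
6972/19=6972/19= 366.95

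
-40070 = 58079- 98149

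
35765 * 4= 143060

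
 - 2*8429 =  - 16858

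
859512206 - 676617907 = 182894299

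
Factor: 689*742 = 511238 =2^1*7^1*13^1*53^2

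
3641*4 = 14564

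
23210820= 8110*2862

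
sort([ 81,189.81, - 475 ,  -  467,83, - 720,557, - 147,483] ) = [ - 720, - 475, - 467, - 147 , 81,83,189.81,483,557 ] 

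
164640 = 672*245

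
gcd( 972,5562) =54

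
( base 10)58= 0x3a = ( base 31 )1r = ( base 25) 28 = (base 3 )2011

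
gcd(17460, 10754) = 2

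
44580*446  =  19882680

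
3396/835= 4 + 56/835  =  4.07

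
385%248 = 137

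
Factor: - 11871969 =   -  3^1*281^1*14083^1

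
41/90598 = 41/90598 = 0.00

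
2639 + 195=2834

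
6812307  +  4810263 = 11622570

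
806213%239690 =87143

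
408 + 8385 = 8793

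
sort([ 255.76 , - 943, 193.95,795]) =[ - 943, 193.95,  255.76, 795]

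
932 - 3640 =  -2708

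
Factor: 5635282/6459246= 2817641/3229623= 3^( - 2 ) *199^1*14159^1*358847^( - 1)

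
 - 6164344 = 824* (-7481)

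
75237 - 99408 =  - 24171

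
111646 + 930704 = 1042350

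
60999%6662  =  1041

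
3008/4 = 752= 752.00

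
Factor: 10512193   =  31^1*339103^1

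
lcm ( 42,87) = 1218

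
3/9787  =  3/9787=0.00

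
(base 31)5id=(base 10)5376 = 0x1500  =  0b1010100000000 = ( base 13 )25A7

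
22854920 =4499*5080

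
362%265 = 97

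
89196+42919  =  132115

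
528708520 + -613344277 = - 84635757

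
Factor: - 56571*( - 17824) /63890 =2^4*3^1*5^ (  -  1 ) * 109^1*173^1*557^1*6389^ (-1) = 504160752/31945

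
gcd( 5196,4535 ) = 1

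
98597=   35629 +62968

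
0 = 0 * 79701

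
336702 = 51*6602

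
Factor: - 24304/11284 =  -2^2*7^1*13^( - 1) = - 28/13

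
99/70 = 1+29/70 = 1.41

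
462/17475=154/5825=0.03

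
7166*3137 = 22479742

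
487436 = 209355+278081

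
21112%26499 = 21112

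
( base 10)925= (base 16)39d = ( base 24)1ed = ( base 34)r7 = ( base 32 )st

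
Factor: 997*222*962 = 212923308 = 2^2*3^1*13^1*37^2*997^1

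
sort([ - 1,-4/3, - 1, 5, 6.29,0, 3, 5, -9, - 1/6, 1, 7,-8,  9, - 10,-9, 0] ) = [ - 10, - 9, - 9,-8,-4/3, - 1, - 1, - 1/6, 0, 0,1, 3, 5,5,6.29, 7,9 ]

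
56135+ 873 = 57008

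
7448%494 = 38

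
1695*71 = 120345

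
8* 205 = 1640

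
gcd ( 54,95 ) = 1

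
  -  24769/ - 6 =24769/6= 4128.17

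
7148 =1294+5854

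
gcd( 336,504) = 168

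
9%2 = 1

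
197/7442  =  197/7442 = 0.03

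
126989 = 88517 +38472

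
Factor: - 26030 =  - 2^1*5^1*19^1*137^1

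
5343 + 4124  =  9467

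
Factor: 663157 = 11^1*19^2*167^1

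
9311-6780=2531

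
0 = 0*8454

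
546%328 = 218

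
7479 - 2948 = 4531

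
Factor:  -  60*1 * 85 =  - 2^2* 3^1*5^2*17^1=- 5100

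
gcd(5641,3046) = 1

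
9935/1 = 9935= 9935.00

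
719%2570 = 719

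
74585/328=74585/328 = 227.39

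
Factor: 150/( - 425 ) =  - 6/17 = - 2^1  *3^1*17^( - 1 ) 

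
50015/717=69 + 542/717 = 69.76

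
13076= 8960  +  4116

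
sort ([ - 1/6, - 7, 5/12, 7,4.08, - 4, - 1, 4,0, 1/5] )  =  [-7, - 4,-1, - 1/6,0,1/5, 5/12,4, 4.08,7] 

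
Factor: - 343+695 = 352 = 2^5*11^1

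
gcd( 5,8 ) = 1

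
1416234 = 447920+968314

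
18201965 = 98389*185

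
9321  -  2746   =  6575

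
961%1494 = 961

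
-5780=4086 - 9866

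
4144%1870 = 404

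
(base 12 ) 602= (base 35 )OQ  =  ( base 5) 11431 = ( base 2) 1101100010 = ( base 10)866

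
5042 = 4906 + 136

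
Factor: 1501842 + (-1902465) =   -  400623 =- 3^1*133541^1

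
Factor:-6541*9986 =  - 65318426 = -2^1*31^1*211^1*4993^1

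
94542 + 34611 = 129153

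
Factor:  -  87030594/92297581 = - 2^1*3^2 * 7^1*690719^1*92297581^( - 1 ) 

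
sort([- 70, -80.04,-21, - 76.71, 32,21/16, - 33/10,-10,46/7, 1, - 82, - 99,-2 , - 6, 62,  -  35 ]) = [-99,-82,  -  80.04, - 76.71, - 70,-35, - 21, - 10,- 6 , - 33/10, - 2,1,21/16,46/7, 32, 62]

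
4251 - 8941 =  - 4690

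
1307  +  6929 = 8236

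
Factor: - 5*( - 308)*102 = 157080 = 2^3*3^1 *5^1*7^1 * 11^1  *  17^1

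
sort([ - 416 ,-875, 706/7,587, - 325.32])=[ - 875, - 416, - 325.32, 706/7,587 ] 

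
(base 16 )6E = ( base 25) 4a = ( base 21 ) 55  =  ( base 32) 3e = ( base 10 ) 110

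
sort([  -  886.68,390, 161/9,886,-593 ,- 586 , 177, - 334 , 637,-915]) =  [ - 915 ,-886.68 , - 593, - 586,-334, 161/9, 177,390, 637,886] 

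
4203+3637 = 7840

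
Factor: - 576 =-2^6*3^2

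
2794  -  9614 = -6820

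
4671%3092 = 1579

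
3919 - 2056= 1863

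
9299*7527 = 69993573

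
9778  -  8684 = 1094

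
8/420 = 2/105  =  0.02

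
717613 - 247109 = 470504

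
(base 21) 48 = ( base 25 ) 3h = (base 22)44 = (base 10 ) 92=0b1011100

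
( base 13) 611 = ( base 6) 4432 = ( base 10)1028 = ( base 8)2004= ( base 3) 1102002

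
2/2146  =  1/1073 = 0.00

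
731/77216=731/77216 = 0.01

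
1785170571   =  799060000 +986110571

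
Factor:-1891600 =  - 2^4*5^2*4729^1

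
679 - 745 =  - 66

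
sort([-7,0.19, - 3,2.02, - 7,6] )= [-7, - 7, - 3,0.19,2.02,6]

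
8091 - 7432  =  659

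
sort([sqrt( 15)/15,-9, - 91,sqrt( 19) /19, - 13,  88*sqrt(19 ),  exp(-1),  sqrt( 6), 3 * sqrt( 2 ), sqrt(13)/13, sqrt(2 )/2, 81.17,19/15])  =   [- 91,- 13,  -  9,sqrt( 19) /19  ,  sqrt(15) /15,sqrt(13)/13, exp( - 1), sqrt( 2)/2,19/15, sqrt(6), 3*sqrt( 2 ), 81.17, 88*sqrt( 19)]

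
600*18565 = 11139000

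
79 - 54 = 25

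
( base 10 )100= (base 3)10201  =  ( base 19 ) 55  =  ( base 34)2w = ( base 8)144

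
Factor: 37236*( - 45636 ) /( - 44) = 2^2 * 3^2*11^( - 1 )*29^1*107^1*3803^1 = 424825524/11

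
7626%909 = 354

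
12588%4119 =231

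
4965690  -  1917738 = 3047952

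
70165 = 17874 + 52291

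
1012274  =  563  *1798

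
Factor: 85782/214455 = 2/5 = 2^1 * 5^( - 1 )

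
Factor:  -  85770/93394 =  - 45/49 = - 3^2*5^1*7^( - 2 )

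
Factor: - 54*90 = -2^2*3^5*5^1 = -4860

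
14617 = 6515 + 8102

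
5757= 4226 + 1531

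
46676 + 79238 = 125914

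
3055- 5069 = - 2014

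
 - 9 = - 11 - -2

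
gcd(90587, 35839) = 1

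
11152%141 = 13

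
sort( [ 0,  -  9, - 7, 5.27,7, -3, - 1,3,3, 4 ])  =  [ - 9,-7, - 3, - 1, 0,3,3,4,5.27,7]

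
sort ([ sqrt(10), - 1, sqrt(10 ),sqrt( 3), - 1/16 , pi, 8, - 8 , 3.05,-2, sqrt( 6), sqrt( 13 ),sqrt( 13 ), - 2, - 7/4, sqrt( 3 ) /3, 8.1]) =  [ - 8, - 2, - 2, - 7/4, - 1,-1/16,sqrt( 3 ) /3, sqrt(3 ), sqrt( 6), 3.05,  pi, sqrt(10 ), sqrt( 10), sqrt ( 13 ), sqrt( 13),8, 8.1 ] 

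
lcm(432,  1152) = 3456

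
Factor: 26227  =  26227^1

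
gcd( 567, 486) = 81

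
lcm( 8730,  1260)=122220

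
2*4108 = 8216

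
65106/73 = 891 + 63/73 = 891.86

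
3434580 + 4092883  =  7527463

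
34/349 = 34/349  =  0.10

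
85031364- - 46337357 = 131368721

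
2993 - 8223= - 5230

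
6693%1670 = 13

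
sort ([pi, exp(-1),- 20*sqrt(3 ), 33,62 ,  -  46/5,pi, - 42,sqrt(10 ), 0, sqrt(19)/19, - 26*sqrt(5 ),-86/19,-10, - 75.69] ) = [  -  75.69,  -  26*sqrt(5 ),  -  42,  -  20  *  sqrt( 3 ),-10,  -  46/5, - 86/19,  0 , sqrt(19 ) /19,exp(  -  1),  pi, pi,sqrt( 10), 33, 62]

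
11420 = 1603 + 9817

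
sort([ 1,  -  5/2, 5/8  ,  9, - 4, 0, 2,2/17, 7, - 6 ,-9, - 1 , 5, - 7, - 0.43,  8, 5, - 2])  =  [  -  9, - 7, - 6, - 4 , - 5/2, - 2,- 1, - 0.43, 0, 2/17,5/8, 1, 2,5, 5,  7, 8, 9 ]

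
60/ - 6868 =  - 15/1717 = - 0.01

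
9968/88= 1246/11 = 113.27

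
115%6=1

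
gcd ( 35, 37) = 1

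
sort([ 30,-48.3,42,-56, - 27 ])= [ - 56, - 48.3, - 27,30,42]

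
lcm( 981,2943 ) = 2943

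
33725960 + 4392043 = 38118003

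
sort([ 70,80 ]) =[ 70,80 ] 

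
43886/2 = 21943  =  21943.00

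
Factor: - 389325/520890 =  - 2^ ( - 1 )*5^1*29^1 * 97^( - 1) = - 145/194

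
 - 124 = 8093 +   -  8217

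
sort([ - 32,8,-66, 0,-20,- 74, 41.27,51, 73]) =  [ - 74,-66 ,-32, - 20, 0,8,41.27,51,73 ] 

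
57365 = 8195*7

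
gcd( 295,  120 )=5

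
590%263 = 64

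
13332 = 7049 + 6283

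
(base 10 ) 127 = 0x7f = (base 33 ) 3s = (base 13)9A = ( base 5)1002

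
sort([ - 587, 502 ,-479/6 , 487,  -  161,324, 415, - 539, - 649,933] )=[ - 649,-587, - 539, - 161, - 479/6 , 324 , 415,487,502, 933]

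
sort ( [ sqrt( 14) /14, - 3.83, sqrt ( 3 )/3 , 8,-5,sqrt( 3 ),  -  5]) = [ - 5, - 5, - 3.83, sqrt(14)/14, sqrt( 3) /3, sqrt( 3 ), 8 ]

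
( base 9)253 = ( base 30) 70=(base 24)8I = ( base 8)322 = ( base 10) 210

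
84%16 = 4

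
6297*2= 12594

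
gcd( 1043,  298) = 149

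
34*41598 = 1414332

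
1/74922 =1/74922 = 0.00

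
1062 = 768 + 294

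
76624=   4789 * 16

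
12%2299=12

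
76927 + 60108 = 137035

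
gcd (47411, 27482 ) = 91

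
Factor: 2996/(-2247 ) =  - 2^2*3^( - 1 ) = -4/3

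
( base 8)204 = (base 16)84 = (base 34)3U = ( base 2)10000100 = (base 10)132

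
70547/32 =70547/32 = 2204.59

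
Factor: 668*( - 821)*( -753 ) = 412966284 = 2^2*3^1*167^1*251^1*821^1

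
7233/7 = 7233/7 =1033.29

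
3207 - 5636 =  - 2429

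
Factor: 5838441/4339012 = 2^( - 2 ) *3^1*7^1*17^ (  -  1 )*41^1* 6781^1*63809^( - 1 )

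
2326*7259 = 16884434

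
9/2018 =9/2018   =  0.00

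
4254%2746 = 1508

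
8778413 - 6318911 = 2459502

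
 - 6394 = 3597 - 9991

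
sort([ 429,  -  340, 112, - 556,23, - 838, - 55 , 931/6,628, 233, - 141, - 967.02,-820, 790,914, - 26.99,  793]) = [ - 967.02,-838, - 820, - 556, - 340, - 141, - 55, - 26.99,23,112, 931/6, 233,429,  628, 790,793,  914 ] 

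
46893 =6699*7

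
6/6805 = 6/6805 = 0.00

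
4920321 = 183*26887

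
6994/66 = 3497/33 = 105.97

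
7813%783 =766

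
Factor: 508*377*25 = 4787900= 2^2*5^2*13^1*29^1*127^1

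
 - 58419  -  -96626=38207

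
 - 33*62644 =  - 2067252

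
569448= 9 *63272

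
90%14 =6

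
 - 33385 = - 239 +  -33146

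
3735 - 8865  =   - 5130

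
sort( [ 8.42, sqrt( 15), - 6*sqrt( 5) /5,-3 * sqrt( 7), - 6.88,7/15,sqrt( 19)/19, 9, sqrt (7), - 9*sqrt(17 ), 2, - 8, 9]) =[-9*sqrt(17), - 8, - 3 * sqrt ( 7 ), - 6.88, - 6*sqrt( 5)/5, sqrt( 19)/19,7/15,  2, sqrt( 7), sqrt( 15) , 8.42 , 9, 9 ] 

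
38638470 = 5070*7621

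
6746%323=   286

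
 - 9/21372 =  - 1  +  7121/7124 = - 0.00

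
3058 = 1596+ 1462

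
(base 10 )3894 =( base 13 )1a07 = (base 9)5306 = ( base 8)7466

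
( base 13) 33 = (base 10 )42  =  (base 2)101010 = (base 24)1I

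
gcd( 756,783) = 27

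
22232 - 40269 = -18037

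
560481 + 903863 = 1464344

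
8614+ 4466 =13080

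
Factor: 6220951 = 11^1 * 601^1 * 941^1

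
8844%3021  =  2802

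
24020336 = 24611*976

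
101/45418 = 101/45418 = 0.00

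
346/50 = 6+23/25=6.92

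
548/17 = 548/17 = 32.24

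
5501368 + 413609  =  5914977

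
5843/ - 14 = - 418 + 9/14= - 417.36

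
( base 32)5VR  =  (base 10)6139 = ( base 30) 6oj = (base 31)6c1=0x17fb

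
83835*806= 67571010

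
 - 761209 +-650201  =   - 1411410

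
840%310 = 220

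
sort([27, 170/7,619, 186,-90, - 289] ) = [ - 289,-90 , 170/7,27, 186,  619]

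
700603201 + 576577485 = 1277180686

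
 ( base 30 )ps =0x30a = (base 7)2161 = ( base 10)778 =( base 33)nj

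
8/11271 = 8/11271 = 0.00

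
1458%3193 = 1458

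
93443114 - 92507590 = 935524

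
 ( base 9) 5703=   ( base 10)4215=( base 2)1000001110111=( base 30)4KF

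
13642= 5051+8591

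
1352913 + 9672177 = 11025090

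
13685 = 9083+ 4602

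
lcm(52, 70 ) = 1820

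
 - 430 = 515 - 945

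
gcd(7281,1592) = 1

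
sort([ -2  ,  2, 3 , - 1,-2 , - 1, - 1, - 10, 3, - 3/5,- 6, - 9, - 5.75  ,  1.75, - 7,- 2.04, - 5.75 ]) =[  -  10 , - 9,  -  7, - 6,-5.75, - 5.75, - 2.04, - 2, - 2, - 1, - 1 , - 1, -3/5, 1.75, 2, 3,3]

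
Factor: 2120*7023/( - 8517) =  - 4962920/2839 = - 2^3*5^1*17^ ( - 1 )*53^1*167^( - 1 )*2341^1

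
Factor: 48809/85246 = 2^(  -  1)*7^ ( - 1)*6089^ (  -  1 )*48809^1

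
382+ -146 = 236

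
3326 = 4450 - 1124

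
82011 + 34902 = 116913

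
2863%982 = 899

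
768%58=14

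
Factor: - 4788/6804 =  - 19/27 = - 3^( - 3 ) * 19^1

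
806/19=42 + 8/19  =  42.42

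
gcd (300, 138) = 6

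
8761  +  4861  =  13622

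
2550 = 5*510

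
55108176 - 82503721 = - 27395545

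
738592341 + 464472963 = 1203065304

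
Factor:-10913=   -  7^1 * 1559^1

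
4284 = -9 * ( - 476 )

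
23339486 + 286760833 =310100319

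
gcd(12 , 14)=2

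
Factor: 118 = 2^1*59^1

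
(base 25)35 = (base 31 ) 2i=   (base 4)1100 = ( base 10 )80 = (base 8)120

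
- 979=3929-4908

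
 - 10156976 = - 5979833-4177143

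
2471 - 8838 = -6367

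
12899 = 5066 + 7833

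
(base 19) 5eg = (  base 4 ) 200213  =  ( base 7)6041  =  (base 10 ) 2087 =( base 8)4047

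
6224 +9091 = 15315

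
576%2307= 576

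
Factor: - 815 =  - 5^1 *163^1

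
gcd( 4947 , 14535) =51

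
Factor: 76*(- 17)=  -  2^2*17^1* 19^1 = - 1292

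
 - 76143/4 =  - 19036+1/4 = - 19035.75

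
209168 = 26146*8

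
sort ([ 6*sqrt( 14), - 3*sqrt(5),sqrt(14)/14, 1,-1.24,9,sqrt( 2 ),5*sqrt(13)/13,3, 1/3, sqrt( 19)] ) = [  -  3*sqrt( 5 ), -1.24, sqrt(14) /14,1/3,1,5*sqrt(13 )/13,sqrt ( 2),3, sqrt( 19),9, 6 * sqrt (14 )]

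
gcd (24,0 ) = 24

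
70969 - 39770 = 31199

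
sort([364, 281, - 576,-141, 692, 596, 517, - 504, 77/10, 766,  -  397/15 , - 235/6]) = [ - 576,- 504, - 141, - 235/6, - 397/15, 77/10,281, 364, 517, 596 , 692, 766] 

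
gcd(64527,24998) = 1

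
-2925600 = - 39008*75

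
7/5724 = 7/5724 = 0.00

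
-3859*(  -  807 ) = 3114213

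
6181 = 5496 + 685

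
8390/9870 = 839/987 = 0.85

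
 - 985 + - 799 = - 1784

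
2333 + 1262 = 3595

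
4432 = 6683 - 2251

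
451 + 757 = 1208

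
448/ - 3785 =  - 1 + 3337/3785= - 0.12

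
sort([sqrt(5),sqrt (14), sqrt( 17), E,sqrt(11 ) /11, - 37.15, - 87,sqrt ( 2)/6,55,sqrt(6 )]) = [-87, - 37.15,sqrt( 2 ) /6, sqrt(11 )/11,sqrt( 5 ),sqrt(6),E , sqrt ( 14 ),sqrt( 17 ), 55] 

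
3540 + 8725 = 12265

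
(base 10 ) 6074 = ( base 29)76D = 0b1011110111010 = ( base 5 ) 143244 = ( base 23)bb2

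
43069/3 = 43069/3  =  14356.33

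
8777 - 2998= 5779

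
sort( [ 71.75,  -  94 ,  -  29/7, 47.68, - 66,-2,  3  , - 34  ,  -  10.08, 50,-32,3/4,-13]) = [-94, - 66,-34,-32 , - 13, - 10.08,- 29/7, - 2, 3/4, 3, 47.68, 50,71.75 ] 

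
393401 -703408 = - 310007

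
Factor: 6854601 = 3^1*13^1*175759^1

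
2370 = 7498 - 5128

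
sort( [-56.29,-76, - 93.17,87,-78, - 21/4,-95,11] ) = [ - 95,-93.17,-78, - 76, - 56.29,-21/4,11,87 ] 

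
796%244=64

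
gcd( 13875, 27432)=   3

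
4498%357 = 214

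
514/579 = 514/579 = 0.89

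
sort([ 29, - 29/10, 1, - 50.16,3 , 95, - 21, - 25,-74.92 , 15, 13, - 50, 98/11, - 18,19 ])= [ - 74.92, - 50.16,  -  50, - 25, - 21,- 18, - 29/10, 1, 3, 98/11, 13, 15, 19, 29,95] 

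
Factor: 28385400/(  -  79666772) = -2^1*3^1*5^2* 19^ ( - 1)*37^(  -  1)*41^(  -  1 )*691^( - 1)*47309^1 = - 7096350/19916693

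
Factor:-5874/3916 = - 2^( - 1)*3^1 = - 3/2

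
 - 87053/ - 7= 12436+1/7 = 12436.14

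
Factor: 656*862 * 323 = 2^5*17^1*19^1*41^1*431^1=182647456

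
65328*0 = 0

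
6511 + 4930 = 11441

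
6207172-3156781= 3050391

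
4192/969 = 4+316/969 = 4.33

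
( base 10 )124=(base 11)103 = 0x7c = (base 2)1111100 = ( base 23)59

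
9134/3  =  3044 + 2/3 = 3044.67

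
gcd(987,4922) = 1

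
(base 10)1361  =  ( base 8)2521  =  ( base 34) 161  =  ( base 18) 43b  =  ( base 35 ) 13V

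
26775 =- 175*( - 153 ) 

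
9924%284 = 268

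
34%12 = 10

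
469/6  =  78 + 1/6 = 78.17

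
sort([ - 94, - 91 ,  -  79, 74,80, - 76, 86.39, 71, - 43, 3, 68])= [ - 94, - 91, - 79, - 76,-43,3, 68, 71, 74,80,  86.39]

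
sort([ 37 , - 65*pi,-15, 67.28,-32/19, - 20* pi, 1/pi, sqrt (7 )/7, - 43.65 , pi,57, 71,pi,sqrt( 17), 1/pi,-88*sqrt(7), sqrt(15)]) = [-88  *  sqrt(7), - 65*pi, - 20 * pi, - 43.65,-15, - 32/19, 1/pi,1/pi, sqrt( 7) /7, pi,pi,sqrt( 15 ),  sqrt( 17), 37, 57, 67.28,71 ] 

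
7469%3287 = 895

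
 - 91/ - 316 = 91/316 = 0.29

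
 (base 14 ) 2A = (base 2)100110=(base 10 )38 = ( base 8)46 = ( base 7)53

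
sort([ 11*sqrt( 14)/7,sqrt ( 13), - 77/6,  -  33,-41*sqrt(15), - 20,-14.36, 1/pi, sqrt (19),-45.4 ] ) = [ - 41*sqrt(15 ), - 45.4,-33,-20, - 14.36, - 77/6 , 1/pi, sqrt ( 13),  sqrt( 19), 11*sqrt(14) /7]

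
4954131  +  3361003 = 8315134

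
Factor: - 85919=-151^1*569^1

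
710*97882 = 69496220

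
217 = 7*31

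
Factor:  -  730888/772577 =-824/871 = - 2^3*13^( - 1)*67^( - 1)*103^1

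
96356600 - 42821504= 53535096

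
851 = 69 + 782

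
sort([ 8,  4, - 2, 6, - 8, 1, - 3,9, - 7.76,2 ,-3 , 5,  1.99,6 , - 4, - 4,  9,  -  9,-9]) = [ - 9, - 9,-8, -7.76,-4 , -4 , - 3, - 3, - 2,1, 1.99 , 2, 4,5, 6, 6,8 , 9,9 ]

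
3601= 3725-124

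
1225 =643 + 582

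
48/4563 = 16/1521 = 0.01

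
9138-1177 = 7961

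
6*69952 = 419712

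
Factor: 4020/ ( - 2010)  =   - 2  =  - 2^1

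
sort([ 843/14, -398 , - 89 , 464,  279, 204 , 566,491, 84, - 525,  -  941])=[  -  941 , - 525, - 398, - 89, 843/14,84, 204,279, 464, 491,566] 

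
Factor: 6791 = 6791^1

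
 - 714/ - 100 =357/50 = 7.14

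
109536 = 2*54768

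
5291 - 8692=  - 3401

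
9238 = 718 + 8520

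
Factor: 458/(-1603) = -2/7 = -2^1*7^(  -  1) 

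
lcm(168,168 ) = 168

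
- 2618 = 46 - 2664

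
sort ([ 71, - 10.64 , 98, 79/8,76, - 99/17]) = [ - 10.64, - 99/17, 79/8,71,76,98 ] 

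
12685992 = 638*19884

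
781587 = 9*86843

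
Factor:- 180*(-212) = 38160 = 2^4*3^2 * 5^1*53^1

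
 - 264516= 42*( - 6298 ) 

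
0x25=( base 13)2b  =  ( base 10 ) 37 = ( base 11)34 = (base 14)29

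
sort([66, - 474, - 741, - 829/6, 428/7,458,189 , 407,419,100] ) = [-741, - 474, - 829/6,428/7, 66,100,189, 407,419 , 458] 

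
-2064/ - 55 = 37 + 29/55 = 37.53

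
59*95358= 5626122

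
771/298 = 2+175/298 = 2.59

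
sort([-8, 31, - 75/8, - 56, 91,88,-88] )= [ - 88, - 56, - 75/8, - 8, 31, 88,91 ]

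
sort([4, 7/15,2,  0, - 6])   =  [ - 6,0,7/15,2 , 4]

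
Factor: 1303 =1303^1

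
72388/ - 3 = - 24130 +2/3 = -  24129.33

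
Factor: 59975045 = 5^1*13^1 * 29^1* 31817^1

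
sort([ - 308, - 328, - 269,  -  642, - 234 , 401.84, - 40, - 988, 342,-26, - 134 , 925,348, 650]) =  [ -988, - 642, - 328, - 308, - 269, - 234,- 134, - 40, - 26, 342,  348,401.84 , 650,925 ]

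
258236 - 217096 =41140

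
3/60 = 1/20  =  0.05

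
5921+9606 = 15527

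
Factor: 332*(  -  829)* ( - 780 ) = 2^4*3^1*5^1*13^1*83^1 * 829^1 = 214677840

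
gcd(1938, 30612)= 6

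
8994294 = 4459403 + 4534891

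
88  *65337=5749656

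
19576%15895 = 3681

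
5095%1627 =214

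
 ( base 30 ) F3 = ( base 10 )453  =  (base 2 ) 111000101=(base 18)173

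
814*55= 44770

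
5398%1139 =842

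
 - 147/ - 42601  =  147/42601 = 0.00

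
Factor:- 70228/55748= - 7^( - 1)*11^( - 1 ) * 97^1 = - 97/77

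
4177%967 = 309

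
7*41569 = 290983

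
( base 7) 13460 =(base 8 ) 7124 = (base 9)5025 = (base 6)24552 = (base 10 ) 3668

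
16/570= 8/285 = 0.03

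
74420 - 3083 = 71337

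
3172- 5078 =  - 1906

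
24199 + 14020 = 38219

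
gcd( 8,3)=1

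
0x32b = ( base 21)1hd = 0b1100101011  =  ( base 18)291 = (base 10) 811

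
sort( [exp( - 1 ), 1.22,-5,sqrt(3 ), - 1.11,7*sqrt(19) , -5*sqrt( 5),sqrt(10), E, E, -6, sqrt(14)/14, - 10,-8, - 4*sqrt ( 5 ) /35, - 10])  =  [ - 5*sqrt( 5), - 10, - 10 , - 8, - 6, - 5, - 1.11, - 4*sqrt( 5)/35,sqrt ( 14 ) /14,exp ( - 1),1.22,sqrt( 3),  E,E,sqrt(10 ),7  *  sqrt( 19)]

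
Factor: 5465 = 5^1*1093^1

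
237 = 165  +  72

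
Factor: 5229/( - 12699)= - 7^1*17^( - 1) = - 7/17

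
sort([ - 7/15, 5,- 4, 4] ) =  [-4, -7/15,4, 5] 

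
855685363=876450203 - 20764840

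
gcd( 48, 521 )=1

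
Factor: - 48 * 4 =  - 192 =- 2^6 * 3^1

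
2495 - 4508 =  - 2013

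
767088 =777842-10754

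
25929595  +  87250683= 113180278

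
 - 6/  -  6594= 1/1099  =  0.00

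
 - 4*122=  - 488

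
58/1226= 29/613 = 0.05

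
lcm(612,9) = 612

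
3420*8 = 27360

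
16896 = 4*4224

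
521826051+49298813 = 571124864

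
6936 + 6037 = 12973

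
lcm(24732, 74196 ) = 74196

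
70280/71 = 989 + 61/71 = 989.86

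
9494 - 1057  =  8437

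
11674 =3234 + 8440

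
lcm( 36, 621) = 2484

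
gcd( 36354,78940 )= 2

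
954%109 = 82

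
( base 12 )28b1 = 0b1001010000101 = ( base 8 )11205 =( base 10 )4741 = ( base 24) 85d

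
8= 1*8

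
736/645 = 736/645= 1.14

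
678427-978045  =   - 299618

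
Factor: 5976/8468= 2^1 * 3^2 * 29^( - 1)*73^( - 1)*83^1   =  1494/2117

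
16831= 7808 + 9023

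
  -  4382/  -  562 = 2191/281=7.80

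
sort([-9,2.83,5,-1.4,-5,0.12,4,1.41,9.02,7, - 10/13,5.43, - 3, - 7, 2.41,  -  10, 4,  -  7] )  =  [ - 10,  -  9,  -  7, - 7,  -  5,- 3, - 1.4,-10/13,0.12,  1.41,2.41, 2.83, 4 , 4,5 , 5.43, 7,9.02]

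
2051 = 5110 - 3059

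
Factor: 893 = 19^1*47^1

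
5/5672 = 5/5672  =  0.00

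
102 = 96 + 6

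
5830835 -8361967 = - 2531132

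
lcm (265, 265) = 265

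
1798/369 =4 + 322/369 = 4.87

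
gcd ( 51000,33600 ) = 600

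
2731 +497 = 3228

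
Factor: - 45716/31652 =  - 11429/7913 = -11^1*41^(-1)*193^ ( - 1)*1039^1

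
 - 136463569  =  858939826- 995403395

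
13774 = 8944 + 4830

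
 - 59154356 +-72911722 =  - 132066078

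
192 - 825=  - 633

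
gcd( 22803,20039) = 691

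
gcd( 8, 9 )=1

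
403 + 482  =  885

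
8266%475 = 191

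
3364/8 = 841/2 = 420.50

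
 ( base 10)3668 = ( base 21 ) 86e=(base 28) 4j0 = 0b111001010100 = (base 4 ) 321110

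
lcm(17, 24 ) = 408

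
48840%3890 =2160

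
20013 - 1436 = 18577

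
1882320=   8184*230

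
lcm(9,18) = 18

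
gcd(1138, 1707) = 569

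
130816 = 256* 511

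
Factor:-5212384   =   - 2^5*19^1*8573^1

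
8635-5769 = 2866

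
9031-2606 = 6425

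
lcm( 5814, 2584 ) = 23256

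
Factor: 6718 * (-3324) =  - 22330632 =-2^3*3^1 * 277^1*3359^1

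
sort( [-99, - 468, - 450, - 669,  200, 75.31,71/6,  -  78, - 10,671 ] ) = [ - 669,  -  468, - 450,  -  99, - 78, - 10,71/6,75.31, 200, 671] 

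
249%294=249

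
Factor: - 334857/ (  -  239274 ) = 529/378 = 2^( - 1 )*3^( - 3)*7^( - 1)*23^2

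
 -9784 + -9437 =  - 19221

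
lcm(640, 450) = 28800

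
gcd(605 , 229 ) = 1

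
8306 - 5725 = 2581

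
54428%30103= 24325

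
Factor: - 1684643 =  - 479^1*3517^1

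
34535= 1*34535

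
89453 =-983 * ( - 91 ) 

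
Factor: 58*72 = 4176 = 2^4*3^2*29^1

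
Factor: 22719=3^1*7573^1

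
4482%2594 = 1888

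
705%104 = 81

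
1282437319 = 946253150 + 336184169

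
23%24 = 23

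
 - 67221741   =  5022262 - 72244003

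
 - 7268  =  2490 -9758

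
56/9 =56/9= 6.22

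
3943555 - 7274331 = -3330776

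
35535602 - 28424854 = 7110748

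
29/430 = 29/430 = 0.07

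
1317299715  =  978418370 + 338881345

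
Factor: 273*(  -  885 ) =-3^2*5^1*7^1*13^1*59^1 =- 241605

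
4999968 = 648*7716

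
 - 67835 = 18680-86515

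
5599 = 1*5599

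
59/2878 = 59/2878 = 0.02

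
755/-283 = -3 + 94/283 = -2.67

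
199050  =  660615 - 461565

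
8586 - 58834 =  - 50248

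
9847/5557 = 1 + 4290/5557  =  1.77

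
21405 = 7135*3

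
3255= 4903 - 1648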